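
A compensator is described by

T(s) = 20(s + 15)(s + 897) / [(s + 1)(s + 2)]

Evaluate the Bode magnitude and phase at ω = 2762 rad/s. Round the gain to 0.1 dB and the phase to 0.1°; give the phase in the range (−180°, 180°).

26.5 dB, -18.2°

At s = jω = j2762:
zero (s+15): 15 + j2762 → |·| = √(15²+2762²) = √7628869 ≈ 2762, ∠ = arctan(2762/15) ≈ 89.69°
zero (s+897): 897 + j2762 → |·| = √(897²+2762²) = √8433253 ≈ 2904, ∠ = arctan(2762/897) ≈ 72.01°
pole (s+1): 1 + j2762 → |·| = √(1²+2762²) = √7628645 ≈ 2762, ∠ = arctan(2762/1) ≈ 89.98°
pole (s+2): 2 + j2762 → |·| = √(2²+2762²) = √7628648 ≈ 2762, ∠ = arctan(2762/2) ≈ 89.96°
|T| = 20 · 8.0208e+06 / 7.6286e+06 ≈ 21.028
Gain = 20 log₁₀(21.028) ≈ 26.46 dB
∠T = 161.70° − 179.94° = -18.24°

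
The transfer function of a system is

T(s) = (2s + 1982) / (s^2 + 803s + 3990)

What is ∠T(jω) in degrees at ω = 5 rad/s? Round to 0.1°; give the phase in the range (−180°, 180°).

-45.1°

Substitute s = j5:
Numerator: 2(j5) + 1982 = 1982 + j10
Denominator: (j5)^2 + 803(j5) + 3990 = 3965 + j4015
|N| = √(1982² + 10²) ≈ 1982, ∠N ≈ 0.29°
|D| = √(3965² + 4015²) ≈ 5642.8, ∠D ≈ 45.36°
∠T = 0.29° − 45.36° = -45.07°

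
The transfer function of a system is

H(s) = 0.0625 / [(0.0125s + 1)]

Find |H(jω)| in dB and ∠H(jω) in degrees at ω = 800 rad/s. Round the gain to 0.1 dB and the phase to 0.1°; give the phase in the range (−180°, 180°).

-44.1 dB, -84.3°

At ω = 800 rad/s:
pole (1 + j800·0.0125) = 1 + j10 → |·| ≈ 10.05, ∠ ≈ 84.29°
|H| = 0.0625 · 1 / (10.05) ≈ 0.0062189
Gain = 20 log₁₀(0.0062189) ≈ -44.13 dB
∠H = (0°) − (84.29°) = -84.29°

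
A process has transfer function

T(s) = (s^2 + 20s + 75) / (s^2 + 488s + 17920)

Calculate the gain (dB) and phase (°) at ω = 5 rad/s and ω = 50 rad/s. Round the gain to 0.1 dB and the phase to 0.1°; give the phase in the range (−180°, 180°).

Substitute s = j5:
Numerator: (j5)^2 + 20(j5) + 75 = 50 + j100
Denominator: (j5)^2 + 488(j5) + 17920 = 17895 + j2440
|N| = √(50² + 100²) ≈ 111.8, ∠N ≈ 63.43°
|D| = √(17895² + 2440²) ≈ 18061, ∠D ≈ 7.76°
|T| = 111.8 / 18061 ≈ 0.0061901
Gain = 20 log₁₀(0.0061901) ≈ -44.17 dB
∠T = 63.43° − 7.76° = 55.67°

Substitute s = j50:
Numerator: (j50)^2 + 20(j50) + 75 = -2425 + j1000
Denominator: (j50)^2 + 488(j50) + 17920 = 15420 + j24400
|N| = √(2425² + 1000²) ≈ 2623.1, ∠N ≈ 157.59°
|D| = √(15420² + 24400²) ≈ 28864, ∠D ≈ 57.71°
|T| = 2623.1 / 28864 ≈ 0.090878
Gain = 20 log₁₀(0.090878) ≈ -20.83 dB
∠T = 157.59° − 57.71° = 99.88°

ω = 5: -44.2 dB, 55.7°; ω = 50: -20.8 dB, 99.9°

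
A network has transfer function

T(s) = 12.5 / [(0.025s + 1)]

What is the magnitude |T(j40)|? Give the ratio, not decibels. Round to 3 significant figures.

At ω = 40 rad/s:
pole (1 + j40·0.025) = 1 + j1 → |·| ≈ 1.4142, ∠ ≈ 45.00°
|T| = 12.5 · 1 / (1.4142) ≈ 8.8389

8.84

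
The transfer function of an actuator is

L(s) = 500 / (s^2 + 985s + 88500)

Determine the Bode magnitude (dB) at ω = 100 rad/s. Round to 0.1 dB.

Substitute s = j100:
Numerator: 500 = 500 + j0
Denominator: (j100)^2 + 985(j100) + 88500 = 78500 + j98500
|N| = √(500² + 0²) ≈ 500, ∠N ≈ 0.00°
|D| = √(78500² + 98500²) ≈ 1.2595e+05, ∠D ≈ 51.45°
|L| = 500 / 1.2595e+05 ≈ 0.0039698
Gain = 20 log₁₀(0.0039698) ≈ -48.02 dB

-48.0 dB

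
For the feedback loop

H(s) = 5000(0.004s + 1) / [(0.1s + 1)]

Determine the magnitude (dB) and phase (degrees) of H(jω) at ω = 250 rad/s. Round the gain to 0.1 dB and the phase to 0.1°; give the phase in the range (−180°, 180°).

At ω = 250 rad/s:
zero (1 + j250·0.004) = 1 + j1 → |·| ≈ 1.4142, ∠ ≈ 45.00°
pole (1 + j250·0.1) = 1 + j25 → |·| ≈ 25.02, ∠ ≈ 87.71°
|H| = 5000 · 1.4142 / (25.02) ≈ 282.61
Gain = 20 log₁₀(282.61) ≈ 49.02 dB
∠H = (45.00°) − (87.71°) = -42.71°

49.0 dB, -42.7°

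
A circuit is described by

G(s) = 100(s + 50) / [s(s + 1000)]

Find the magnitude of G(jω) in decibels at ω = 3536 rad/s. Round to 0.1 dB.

At s = jω = j3536:
zero (s+50): 50 + j3536 → |·| = √(50²+3536²) = √12505796 ≈ 3536.4, ∠ = arctan(3536/50) ≈ 89.19°
pole (s+1000): 1000 + j3536 → |·| = √(1000²+3536²) = √13503296 ≈ 3674.7, ∠ = arctan(3536/1000) ≈ 74.21°
pole at origin: |s| = 3536, ∠ = 90.00° (in denominator)
|G| = 100 · 3536.4 / 1.2994e+07 ≈ 0.027216
Gain = 20 log₁₀(0.027216) ≈ -31.30 dB

-31.3 dB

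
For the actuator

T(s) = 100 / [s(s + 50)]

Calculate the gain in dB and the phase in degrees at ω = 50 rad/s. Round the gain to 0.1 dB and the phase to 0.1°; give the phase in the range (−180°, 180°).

At s = jω = j50:
pole (s+50): 50 + j50 → |·| = √(50²+50²) = √5000 ≈ 70.711, ∠ = arctan(50/50) ≈ 45.00°
pole at origin: |s| = 50, ∠ = 90.00° (in denominator)
|T| = 100 / 3535.5 ≈ 0.028285
Gain = 20 log₁₀(0.028285) ≈ -30.97 dB
∠T = 0.00° − 135.00° = -135.00°

-31.0 dB, -135.0°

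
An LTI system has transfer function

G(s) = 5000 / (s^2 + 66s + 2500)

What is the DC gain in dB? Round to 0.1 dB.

G(0) = 5000 / 2500 = 2
20 log₁₀(2) ≈ 6.02 dB

6.0 dB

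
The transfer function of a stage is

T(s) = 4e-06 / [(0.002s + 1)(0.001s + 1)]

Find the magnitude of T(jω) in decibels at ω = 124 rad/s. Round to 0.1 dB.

At ω = 124 rad/s:
pole (1 + j124·0.002) = 1 + j0.248 → |·| ≈ 1.0303, ∠ ≈ 13.93°
pole (1 + j124·0.001) = 1 + j0.124 → |·| ≈ 1.0077, ∠ ≈ 7.07°
|T| = 4e-06 · 1 / (1.0303 · 1.0077) ≈ 3.8527e-06
Gain = 20 log₁₀(3.8527e-06) ≈ -108.28 dB

-108.3 dB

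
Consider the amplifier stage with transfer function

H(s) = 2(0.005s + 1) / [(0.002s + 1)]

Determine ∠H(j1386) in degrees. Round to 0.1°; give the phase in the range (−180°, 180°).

11.6°

At ω = 1386 rad/s:
zero (1 + j1386·0.005) = 1 + j6.93 → |·| ≈ 7.0018, ∠ ≈ 81.79°
pole (1 + j1386·0.002) = 1 + j2.772 → |·| ≈ 2.9469, ∠ ≈ 70.16°
∠H = (81.79°) − (70.16°) = 11.63°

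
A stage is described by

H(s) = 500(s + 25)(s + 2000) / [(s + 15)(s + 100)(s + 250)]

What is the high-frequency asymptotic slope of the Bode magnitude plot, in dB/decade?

-20 dB/decade

Each pole contributes −20 dB/decade at high frequency; each zero contributes +20 dB/decade.
Net: 2 zero(s) − 3 pole(s) → -20 dB/decade.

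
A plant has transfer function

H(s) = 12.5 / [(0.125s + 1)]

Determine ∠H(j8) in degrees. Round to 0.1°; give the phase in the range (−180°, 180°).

At ω = 8 rad/s:
pole (1 + j8·0.125) = 1 + j1 → |·| ≈ 1.4142, ∠ ≈ 45.00°
∠H = (0°) − (45.00°) = -45.00°

-45.0°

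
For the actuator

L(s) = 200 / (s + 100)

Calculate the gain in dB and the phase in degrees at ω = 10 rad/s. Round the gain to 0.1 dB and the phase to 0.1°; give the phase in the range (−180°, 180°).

6.0 dB, -5.7°

At s = jω = j10:
pole (s+100): 100 + j10 → |·| = √(100²+10²) = √10100 ≈ 100.5, ∠ = arctan(10/100) ≈ 5.71°
|L| = 200 / 100.5 ≈ 1.99
Gain = 20 log₁₀(1.99) ≈ 5.98 dB
∠L = 0.00° − 5.71° = -5.71°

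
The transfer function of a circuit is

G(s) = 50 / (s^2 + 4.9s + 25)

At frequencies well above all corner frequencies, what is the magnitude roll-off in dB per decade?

Each pole contributes −20 dB/decade at high frequency; each zero contributes +20 dB/decade.
Net: 0 zero(s) − 2 pole(s) → -40 dB/decade.

-40 dB/decade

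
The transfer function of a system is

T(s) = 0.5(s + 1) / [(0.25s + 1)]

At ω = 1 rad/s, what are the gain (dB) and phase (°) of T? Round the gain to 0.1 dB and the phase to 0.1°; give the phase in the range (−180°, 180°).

At ω = 1 rad/s:
zero (1 + j1·1) = 1 + j1 → |·| ≈ 1.4142, ∠ ≈ 45.00°
pole (1 + j1·0.25) = 1 + j0.25 → |·| ≈ 1.0308, ∠ ≈ 14.04°
|T| = 0.5 · 1.4142 / (1.0308) ≈ 0.68597
Gain = 20 log₁₀(0.68597) ≈ -3.27 dB
∠T = (45.00°) − (14.04°) = 30.96°

-3.3 dB, 31.0°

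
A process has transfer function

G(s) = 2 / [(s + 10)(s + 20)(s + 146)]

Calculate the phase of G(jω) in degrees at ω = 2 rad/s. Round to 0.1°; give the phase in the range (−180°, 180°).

-17.8°

At s = jω = j2:
pole (s+10): 10 + j2 → |·| = √(10²+2²) = √104 ≈ 10.198, ∠ = arctan(2/10) ≈ 11.31°
pole (s+20): 20 + j2 → |·| = √(20²+2²) = √404 ≈ 20.1, ∠ = arctan(2/20) ≈ 5.71°
pole (s+146): 146 + j2 → |·| = √(146²+2²) = √21320 ≈ 146.01, ∠ = arctan(2/146) ≈ 0.78°
∠G = 0.00° − 17.80° = -17.80°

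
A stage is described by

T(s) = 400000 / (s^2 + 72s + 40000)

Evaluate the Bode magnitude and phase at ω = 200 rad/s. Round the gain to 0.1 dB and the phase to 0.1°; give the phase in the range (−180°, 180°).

At s = jω = j200:
quadratic: (j200)² + 72·j200 + 40000 = 0 + j14400 → |·| ≈ 14400, ∠ ≈ 90.00°
|T| = 400000 / 14400 ≈ 27.778
Gain = 20 log₁₀(27.778) ≈ 28.87 dB
∠T = 0.00° − 90.00° = -90.00°

28.9 dB, -90.0°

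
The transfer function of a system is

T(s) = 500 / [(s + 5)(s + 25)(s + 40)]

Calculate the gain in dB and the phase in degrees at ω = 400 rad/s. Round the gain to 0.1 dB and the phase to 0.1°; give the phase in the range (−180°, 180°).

-102.2 dB, 100.0°

At s = jω = j400:
pole (s+5): 5 + j400 → |·| = √(5²+400²) = √160025 ≈ 400.03, ∠ = arctan(400/5) ≈ 89.28°
pole (s+25): 25 + j400 → |·| = √(25²+400²) = √160625 ≈ 400.78, ∠ = arctan(400/25) ≈ 86.42°
pole (s+40): 40 + j400 → |·| = √(40²+400²) = √161600 ≈ 402, ∠ = arctan(400/40) ≈ 84.29°
|T| = 500 / 6.445e+07 ≈ 7.758e-06
Gain = 20 log₁₀(7.758e-06) ≈ -102.21 dB
∠T = 0.00° − 259.99° = -259.99° ≡ 100.01° (principal value)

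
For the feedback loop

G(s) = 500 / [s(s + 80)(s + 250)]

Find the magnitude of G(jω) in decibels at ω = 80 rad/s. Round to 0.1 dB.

At s = jω = j80:
pole (s+80): 80 + j80 → |·| = √(80²+80²) = √12800 ≈ 113.14, ∠ = arctan(80/80) ≈ 45.00°
pole (s+250): 250 + j80 → |·| = √(250²+80²) = √68900 ≈ 262.49, ∠ = arctan(80/250) ≈ 17.74°
pole at origin: |s| = 80, ∠ = 90.00° (in denominator)
|G| = 500 / 2.3758e+06 ≈ 0.00021046
Gain = 20 log₁₀(0.00021046) ≈ -73.54 dB

-73.5 dB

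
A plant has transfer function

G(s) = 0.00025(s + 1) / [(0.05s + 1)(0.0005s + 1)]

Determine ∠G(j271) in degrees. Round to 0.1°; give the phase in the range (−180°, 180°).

At ω = 271 rad/s:
zero (1 + j271·1) = 1 + j271 → |·| ≈ 271, ∠ ≈ 89.79°
pole (1 + j271·0.05) = 1 + j13.55 → |·| ≈ 13.587, ∠ ≈ 85.78°
pole (1 + j271·0.0005) = 1 + j0.1355 → |·| ≈ 1.0091, ∠ ≈ 7.72°
∠G = (89.79°) − (85.78° + 7.72°) = -3.71°

-3.7°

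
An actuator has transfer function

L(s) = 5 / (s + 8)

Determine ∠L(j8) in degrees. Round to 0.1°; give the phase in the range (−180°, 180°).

Substitute s = j8:
Numerator: 5 = 5 + j0
Denominator: (j8) + 8 = 8 + j8
|N| = √(5² + 0²) ≈ 5, ∠N ≈ 0.00°
|D| = √(8² + 8²) ≈ 11.314, ∠D ≈ 45.00°
∠L = 0.00° − 45.00° = -45.00°

-45.0°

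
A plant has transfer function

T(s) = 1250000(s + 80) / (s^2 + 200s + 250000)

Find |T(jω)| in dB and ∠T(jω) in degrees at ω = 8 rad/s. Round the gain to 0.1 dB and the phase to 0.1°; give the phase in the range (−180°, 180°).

At s = jω = j8:
zero (s+80): 80 + j8 → |·| = √(80²+8²) = √6464 ≈ 80.399, ∠ = arctan(8/80) ≈ 5.71°
quadratic: (j8)² + 200·j8 + 250000 = 249936 + j1600 → |·| ≈ 2.4994e+05, ∠ ≈ 0.37°
|T| = 1250000 · 80.399 / 2.4994e+05 ≈ 402.09
Gain = 20 log₁₀(402.09) ≈ 52.09 dB
∠T = 5.71° − 0.37° = 5.34°

52.1 dB, 5.3°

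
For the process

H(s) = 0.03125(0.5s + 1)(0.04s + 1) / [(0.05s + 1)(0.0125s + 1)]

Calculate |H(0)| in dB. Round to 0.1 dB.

H(0) = 0.03125 · 1 / 1 = 0.03125
20 log₁₀(0.03125) ≈ -30.10 dB

-30.1 dB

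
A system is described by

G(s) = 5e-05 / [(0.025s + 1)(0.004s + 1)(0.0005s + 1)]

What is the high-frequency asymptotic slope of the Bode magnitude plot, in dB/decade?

Each pole contributes −20 dB/decade at high frequency; each zero contributes +20 dB/decade.
Net: 0 zero(s) − 3 pole(s) → -60 dB/decade.

-60 dB/decade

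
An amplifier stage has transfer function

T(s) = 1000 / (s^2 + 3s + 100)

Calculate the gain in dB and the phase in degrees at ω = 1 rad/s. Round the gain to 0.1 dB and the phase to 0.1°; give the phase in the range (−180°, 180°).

At s = jω = j1:
quadratic: (j1)² + 3·j1 + 100 = 99 + j3 → |·| ≈ 99.045, ∠ ≈ 1.74°
|T| = 1000 / 99.045 ≈ 10.096
Gain = 20 log₁₀(10.096) ≈ 20.08 dB
∠T = 0.00° − 1.74° = -1.74°

20.1 dB, -1.7°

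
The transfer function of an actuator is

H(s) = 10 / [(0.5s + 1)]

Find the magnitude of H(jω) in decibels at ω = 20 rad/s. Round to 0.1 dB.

-0.0 dB

At ω = 20 rad/s:
pole (1 + j20·0.5) = 1 + j10 → |·| ≈ 10.05, ∠ ≈ 84.29°
|H| = 10 · 1 / (10.05) ≈ 0.99502
Gain = 20 log₁₀(0.99502) ≈ -0.04 dB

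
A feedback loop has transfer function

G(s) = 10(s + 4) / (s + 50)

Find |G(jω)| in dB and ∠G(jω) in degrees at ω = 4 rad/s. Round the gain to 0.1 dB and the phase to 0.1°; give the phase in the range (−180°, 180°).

At s = jω = j4:
zero (s+4): 4 + j4 → |·| = √(4²+4²) = √32 ≈ 5.6569, ∠ = arctan(4/4) ≈ 45.00°
pole (s+50): 50 + j4 → |·| = √(50²+4²) = √2516 ≈ 50.16, ∠ = arctan(4/50) ≈ 4.57°
|G| = 10 · 5.6569 / 50.16 ≈ 1.1278
Gain = 20 log₁₀(1.1278) ≈ 1.04 dB
∠G = 45.00° − 4.57° = 40.43°

1.0 dB, 40.4°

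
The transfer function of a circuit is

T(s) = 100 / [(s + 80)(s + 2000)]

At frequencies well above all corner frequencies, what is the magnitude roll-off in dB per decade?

-40 dB/decade

Each pole contributes −20 dB/decade at high frequency; each zero contributes +20 dB/decade.
Net: 0 zero(s) − 2 pole(s) → -40 dB/decade.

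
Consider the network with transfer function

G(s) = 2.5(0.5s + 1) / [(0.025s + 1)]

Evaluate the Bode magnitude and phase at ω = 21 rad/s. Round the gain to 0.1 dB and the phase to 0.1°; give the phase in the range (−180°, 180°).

27.4 dB, 56.9°

At ω = 21 rad/s:
zero (1 + j21·0.5) = 1 + j10.5 → |·| ≈ 10.548, ∠ ≈ 84.56°
pole (1 + j21·0.025) = 1 + j0.525 → |·| ≈ 1.1294, ∠ ≈ 27.70°
|G| = 2.5 · 10.548 / (1.1294) ≈ 23.349
Gain = 20 log₁₀(23.349) ≈ 27.37 dB
∠G = (84.56°) − (27.70°) = 56.86°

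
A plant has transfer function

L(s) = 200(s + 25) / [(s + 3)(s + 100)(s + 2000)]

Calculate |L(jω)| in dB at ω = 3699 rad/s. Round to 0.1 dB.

At s = jω = j3699:
zero (s+25): 25 + j3699 → |·| = √(25²+3699²) = √13683226 ≈ 3699.1, ∠ = arctan(3699/25) ≈ 89.61°
pole (s+3): 3 + j3699 → |·| = √(3²+3699²) = √13682610 ≈ 3699, ∠ = arctan(3699/3) ≈ 89.95°
pole (s+100): 100 + j3699 → |·| = √(100²+3699²) = √13692601 ≈ 3700.4, ∠ = arctan(3699/100) ≈ 88.45°
pole (s+2000): 2000 + j3699 → |·| = √(2000²+3699²) = √17682601 ≈ 4205.1, ∠ = arctan(3699/2000) ≈ 61.60°
|L| = 200 · 3699.1 / 5.7558e+10 ≈ 1.2853e-05
Gain = 20 log₁₀(1.2853e-05) ≈ -97.82 dB

-97.8 dB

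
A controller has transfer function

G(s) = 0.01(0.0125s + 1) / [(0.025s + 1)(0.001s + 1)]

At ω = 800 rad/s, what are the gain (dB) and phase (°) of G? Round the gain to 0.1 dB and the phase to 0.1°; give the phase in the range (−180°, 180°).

-48.1 dB, -41.5°

At ω = 800 rad/s:
zero (1 + j800·0.0125) = 1 + j10 → |·| ≈ 10.05, ∠ ≈ 84.29°
pole (1 + j800·0.025) = 1 + j20 → |·| ≈ 20.025, ∠ ≈ 87.14°
pole (1 + j800·0.001) = 1 + j0.8 → |·| ≈ 1.2806, ∠ ≈ 38.66°
|G| = 0.01 · 10.05 / (20.025 · 1.2806) ≈ 0.003919
Gain = 20 log₁₀(0.003919) ≈ -48.14 dB
∠G = (84.29°) − (87.14° + 38.66°) = -41.51°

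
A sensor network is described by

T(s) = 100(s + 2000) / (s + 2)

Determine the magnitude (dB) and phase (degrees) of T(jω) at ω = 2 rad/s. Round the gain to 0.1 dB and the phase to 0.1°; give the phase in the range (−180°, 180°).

At s = jω = j2:
zero (s+2000): 2000 + j2 → |·| = √(2000²+2²) = √4000004 ≈ 2000, ∠ = arctan(2/2000) ≈ 0.06°
pole (s+2): 2 + j2 → |·| = √(2²+2²) = √8 ≈ 2.8284, ∠ = arctan(2/2) ≈ 45.00°
|T| = 100 · 2000 / 2.8284 ≈ 70711
Gain = 20 log₁₀(70711) ≈ 96.99 dB
∠T = 0.06° − 45.00° = -44.94°

97.0 dB, -44.9°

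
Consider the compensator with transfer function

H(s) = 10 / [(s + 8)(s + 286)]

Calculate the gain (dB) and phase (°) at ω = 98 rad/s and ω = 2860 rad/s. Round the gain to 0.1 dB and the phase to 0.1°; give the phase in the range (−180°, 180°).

ω = 98: -69.5 dB, -104.2°; ω = 2860: -118.3 dB, -174.1°

At s = jω = j98:
pole (s+8): 8 + j98 → |·| = √(8²+98²) = √9668 ≈ 98.326, ∠ = arctan(98/8) ≈ 85.33°
pole (s+286): 286 + j98 → |·| = √(286²+98²) = √91400 ≈ 302.32, ∠ = arctan(98/286) ≈ 18.91°
|H| = 10 / 29726 ≈ 0.00033641
Gain = 20 log₁₀(0.00033641) ≈ -69.46 dB
∠H = 0.00° − 104.24° = -104.24°

At s = jω = j2860:
pole (s+8): 8 + j2860 → |·| = √(8²+2860²) = √8179664 ≈ 2860, ∠ = arctan(2860/8) ≈ 89.84°
pole (s+286): 286 + j2860 → |·| = √(286²+2860²) = √8261396 ≈ 2874.3, ∠ = arctan(2860/286) ≈ 84.29°
|H| = 10 / 8.2205e+06 ≈ 1.2165e-06
Gain = 20 log₁₀(1.2165e-06) ≈ -118.30 dB
∠H = 0.00° − 174.13° = -174.13°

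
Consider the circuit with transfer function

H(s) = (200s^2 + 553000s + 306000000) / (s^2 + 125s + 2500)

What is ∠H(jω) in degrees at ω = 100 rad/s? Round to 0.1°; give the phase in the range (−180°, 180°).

-110.7°

Substitute s = j100:
Numerator: 200(j100)^2 + 553000(j100) + 306000000 = 304000000 + j55300000
Denominator: (j100)^2 + 125(j100) + 2500 = -7500 + j12500
|N| = √(304000000² + 55300000²) ≈ 3.0899e+08, ∠N ≈ 10.31°
|D| = √(7500² + 12500²) ≈ 14577, ∠D ≈ 120.96°
∠H = 10.31° − 120.96° = -110.65°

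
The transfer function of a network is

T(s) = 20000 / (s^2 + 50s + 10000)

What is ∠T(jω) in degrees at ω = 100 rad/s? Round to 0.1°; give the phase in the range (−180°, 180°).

-90.0°

At s = jω = j100:
quadratic: (j100)² + 50·j100 + 10000 = 0 + j5000 → |·| ≈ 5000, ∠ ≈ 90.00°
∠T = 0.00° − 90.00° = -90.00°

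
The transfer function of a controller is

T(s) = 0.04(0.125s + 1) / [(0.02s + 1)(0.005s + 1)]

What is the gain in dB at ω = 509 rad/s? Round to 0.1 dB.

-20.8 dB

At ω = 509 rad/s:
zero (1 + j509·0.125) = 1 + j63.625 → |·| ≈ 63.633, ∠ ≈ 89.10°
pole (1 + j509·0.02) = 1 + j10.18 → |·| ≈ 10.229, ∠ ≈ 84.39°
pole (1 + j509·0.005) = 1 + j2.545 → |·| ≈ 2.7344, ∠ ≈ 68.55°
|T| = 0.04 · 63.633 / (10.229 · 2.7344) ≈ 0.091001
Gain = 20 log₁₀(0.091001) ≈ -20.82 dB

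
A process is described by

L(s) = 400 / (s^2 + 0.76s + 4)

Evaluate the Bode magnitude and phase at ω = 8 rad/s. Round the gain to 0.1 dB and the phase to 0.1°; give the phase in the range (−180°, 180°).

16.4 dB, -174.2°

At s = jω = j8:
quadratic: (j8)² + 0.76·j8 + 4 = -60 + j6.08 → |·| ≈ 60.307, ∠ ≈ 174.21°
|L| = 400 / 60.307 ≈ 6.6327
Gain = 20 log₁₀(6.6327) ≈ 16.43 dB
∠L = 0.00° − 174.21° = -174.21°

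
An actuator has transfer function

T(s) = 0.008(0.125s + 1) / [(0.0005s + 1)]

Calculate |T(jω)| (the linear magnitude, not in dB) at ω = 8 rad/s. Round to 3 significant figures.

0.0113

At ω = 8 rad/s:
zero (1 + j8·0.125) = 1 + j1 → |·| ≈ 1.4142, ∠ ≈ 45.00°
pole (1 + j8·0.0005) = 1 + j0.004 → |·| ≈ 1, ∠ ≈ 0.23°
|T| = 0.008 · 1.4142 / (1) ≈ 0.011314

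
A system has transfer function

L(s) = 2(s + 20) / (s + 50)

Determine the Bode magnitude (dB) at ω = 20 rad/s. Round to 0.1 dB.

At s = jω = j20:
zero (s+20): 20 + j20 → |·| = √(20²+20²) = √800 ≈ 28.284, ∠ = arctan(20/20) ≈ 45.00°
pole (s+50): 50 + j20 → |·| = √(50²+20²) = √2900 ≈ 53.852, ∠ = arctan(20/50) ≈ 21.80°
|L| = 2 · 28.284 / 53.852 ≈ 1.0504
Gain = 20 log₁₀(1.0504) ≈ 0.43 dB

0.4 dB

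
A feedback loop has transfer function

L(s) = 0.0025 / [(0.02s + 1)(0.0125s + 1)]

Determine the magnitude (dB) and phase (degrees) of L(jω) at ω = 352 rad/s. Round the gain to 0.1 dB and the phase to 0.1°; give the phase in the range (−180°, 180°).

-82.2 dB, -159.1°

At ω = 352 rad/s:
pole (1 + j352·0.02) = 1 + j7.04 → |·| ≈ 7.1107, ∠ ≈ 81.92°
pole (1 + j352·0.0125) = 1 + j4.4 → |·| ≈ 4.5122, ∠ ≈ 77.20°
|L| = 0.0025 · 1 / (7.1107 · 4.5122) ≈ 7.7918e-05
Gain = 20 log₁₀(7.7918e-05) ≈ -82.17 dB
∠L = (0°) − (81.92° + 77.20°) = -159.12°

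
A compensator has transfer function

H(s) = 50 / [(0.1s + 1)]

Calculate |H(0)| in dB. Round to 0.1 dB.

34.0 dB

H(0) = 50 · 1 / 1 = 50
20 log₁₀(50) ≈ 33.98 dB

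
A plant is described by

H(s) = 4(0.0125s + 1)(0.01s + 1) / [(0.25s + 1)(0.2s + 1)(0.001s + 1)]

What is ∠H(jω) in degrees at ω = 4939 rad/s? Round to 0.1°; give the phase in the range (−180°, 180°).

-80.5°

At ω = 4939 rad/s:
zero (1 + j4939·0.0125) = 1 + j61.7375 → |·| ≈ 61.746, ∠ ≈ 89.07°
zero (1 + j4939·0.01) = 1 + j49.39 → |·| ≈ 49.4, ∠ ≈ 88.84°
pole (1 + j4939·0.25) = 1 + j1234.75 → |·| ≈ 1234.8, ∠ ≈ 89.95°
pole (1 + j4939·0.2) = 1 + j987.8 → |·| ≈ 987.8, ∠ ≈ 89.94°
pole (1 + j4939·0.001) = 1 + j4.939 → |·| ≈ 5.0392, ∠ ≈ 78.55°
∠H = (89.07° + 88.84°) − (89.95° + 89.94° + 78.55°) = -80.53°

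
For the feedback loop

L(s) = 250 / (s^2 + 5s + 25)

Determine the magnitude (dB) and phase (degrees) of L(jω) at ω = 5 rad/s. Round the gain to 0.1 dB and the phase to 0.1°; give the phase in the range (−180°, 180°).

At s = jω = j5:
quadratic: (j5)² + 5·j5 + 25 = 0 + j25 → |·| ≈ 25, ∠ ≈ 90.00°
|L| = 250 / 25 ≈ 10
Gain = 20 log₁₀(10) ≈ 20.00 dB
∠L = 0.00° − 90.00° = -90.00°

20.0 dB, -90.0°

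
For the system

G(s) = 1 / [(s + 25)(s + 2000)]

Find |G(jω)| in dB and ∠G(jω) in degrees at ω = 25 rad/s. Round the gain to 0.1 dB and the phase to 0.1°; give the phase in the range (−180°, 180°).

-97.0 dB, -45.7°

At s = jω = j25:
pole (s+25): 25 + j25 → |·| = √(25²+25²) = √1250 ≈ 35.355, ∠ = arctan(25/25) ≈ 45.00°
pole (s+2000): 2000 + j25 → |·| = √(2000²+25²) = √4000625 ≈ 2000.2, ∠ = arctan(25/2000) ≈ 0.72°
|G| = 1 / 70717 ≈ 1.4141e-05
Gain = 20 log₁₀(1.4141e-05) ≈ -96.99 dB
∠G = 0.00° − 45.72° = -45.72°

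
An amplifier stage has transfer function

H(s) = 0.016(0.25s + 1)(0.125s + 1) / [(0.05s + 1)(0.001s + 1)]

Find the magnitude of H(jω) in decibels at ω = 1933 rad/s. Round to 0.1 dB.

At ω = 1933 rad/s:
zero (1 + j1933·0.25) = 1 + j483.25 → |·| ≈ 483.25, ∠ ≈ 89.88°
zero (1 + j1933·0.125) = 1 + j241.625 → |·| ≈ 241.63, ∠ ≈ 89.76°
pole (1 + j1933·0.05) = 1 + j96.65 → |·| ≈ 96.655, ∠ ≈ 89.41°
pole (1 + j1933·0.001) = 1 + j1.933 → |·| ≈ 2.1763, ∠ ≈ 62.65°
|H| = 0.016 · 483.25 · 241.63 / (96.655 · 2.1763) ≈ 8.8818
Gain = 20 log₁₀(8.8818) ≈ 18.97 dB

19.0 dB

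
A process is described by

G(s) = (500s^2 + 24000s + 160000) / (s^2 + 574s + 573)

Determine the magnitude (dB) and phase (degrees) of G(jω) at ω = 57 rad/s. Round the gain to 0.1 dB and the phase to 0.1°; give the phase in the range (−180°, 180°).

35.7 dB, 42.3°

Substitute s = j57:
Numerator: 500(j57)^2 + 24000(j57) + 160000 = -1464500 + j1368000
Denominator: (j57)^2 + 574(j57) + 573 = -2676 + j32718
|N| = √(1464500² + 1368000²) ≈ 2.004e+06, ∠N ≈ 136.95°
|D| = √(2676² + 32718²) ≈ 32827, ∠D ≈ 94.68°
|G| = 2.004e+06 / 32827 ≈ 61.047
Gain = 20 log₁₀(61.047) ≈ 35.71 dB
∠G = 136.95° − 94.68° = 42.27°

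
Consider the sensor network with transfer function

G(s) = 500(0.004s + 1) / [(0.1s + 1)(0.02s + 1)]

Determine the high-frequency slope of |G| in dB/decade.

Each pole contributes −20 dB/decade at high frequency; each zero contributes +20 dB/decade.
Net: 1 zero(s) − 2 pole(s) → -20 dB/decade.

-20 dB/decade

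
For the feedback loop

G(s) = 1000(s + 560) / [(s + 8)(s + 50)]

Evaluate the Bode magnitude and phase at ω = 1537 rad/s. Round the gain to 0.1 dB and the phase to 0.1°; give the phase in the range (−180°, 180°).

-3.2 dB, -107.9°

At s = jω = j1537:
zero (s+560): 560 + j1537 → |·| = √(560²+1537²) = √2675969 ≈ 1635.8, ∠ = arctan(1537/560) ≈ 69.98°
pole (s+8): 8 + j1537 → |·| = √(8²+1537²) = √2362433 ≈ 1537, ∠ = arctan(1537/8) ≈ 89.70°
pole (s+50): 50 + j1537 → |·| = √(50²+1537²) = √2364869 ≈ 1537.8, ∠ = arctan(1537/50) ≈ 88.14°
|G| = 1000 · 1635.8 / 2.3636e+06 ≈ 0.69208
Gain = 20 log₁₀(0.69208) ≈ -3.20 dB
∠G = 69.98° − 177.84° = -107.86°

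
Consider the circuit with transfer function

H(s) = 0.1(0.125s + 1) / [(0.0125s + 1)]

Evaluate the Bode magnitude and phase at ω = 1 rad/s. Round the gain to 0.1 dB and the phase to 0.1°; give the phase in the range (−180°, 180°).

-19.9 dB, 6.4°

At ω = 1 rad/s:
zero (1 + j1·0.125) = 1 + j0.125 → |·| ≈ 1.0078, ∠ ≈ 7.13°
pole (1 + j1·0.0125) = 1 + j0.0125 → |·| ≈ 1.0001, ∠ ≈ 0.72°
|H| = 0.1 · 1.0078 / (1.0001) ≈ 0.10077
Gain = 20 log₁₀(0.10077) ≈ -19.93 dB
∠H = (7.13°) − (0.72°) = 6.41°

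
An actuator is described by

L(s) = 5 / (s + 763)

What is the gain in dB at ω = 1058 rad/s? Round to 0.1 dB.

At s = jω = j1058:
pole (s+763): 763 + j1058 → |·| = √(763²+1058²) = √1701533 ≈ 1304.4, ∠ = arctan(1058/763) ≈ 54.20°
|L| = 5 / 1304.4 ≈ 0.0038332
Gain = 20 log₁₀(0.0038332) ≈ -48.33 dB

-48.3 dB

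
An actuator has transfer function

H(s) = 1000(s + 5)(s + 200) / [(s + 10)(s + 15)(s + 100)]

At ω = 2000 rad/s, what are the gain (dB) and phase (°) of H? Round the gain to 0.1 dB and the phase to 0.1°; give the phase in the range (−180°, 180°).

-6.0 dB, -92.3°

At s = jω = j2000:
zero (s+5): 5 + j2000 → |·| = √(5²+2000²) = √4000025 ≈ 2000, ∠ = arctan(2000/5) ≈ 89.86°
zero (s+200): 200 + j2000 → |·| = √(200²+2000²) = √4040000 ≈ 2010, ∠ = arctan(2000/200) ≈ 84.29°
pole (s+10): 10 + j2000 → |·| = √(10²+2000²) = √4000100 ≈ 2000, ∠ = arctan(2000/10) ≈ 89.71°
pole (s+15): 15 + j2000 → |·| = √(15²+2000²) = √4000225 ≈ 2000.1, ∠ = arctan(2000/15) ≈ 89.57°
pole (s+100): 100 + j2000 → |·| = √(100²+2000²) = √4010000 ≈ 2002.5, ∠ = arctan(2000/100) ≈ 87.14°
|H| = 1000 · 4.02e+06 / 8.0104e+09 ≈ 0.50185
Gain = 20 log₁₀(0.50185) ≈ -5.99 dB
∠H = 174.15° − 266.42° = -92.27°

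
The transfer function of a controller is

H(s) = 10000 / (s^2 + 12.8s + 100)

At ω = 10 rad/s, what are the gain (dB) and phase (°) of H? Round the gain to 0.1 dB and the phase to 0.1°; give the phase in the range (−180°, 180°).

At s = jω = j10:
quadratic: (j10)² + 12.8·j10 + 100 = 0 + j128 → |·| ≈ 128, ∠ ≈ 90.00°
|H| = 10000 / 128 ≈ 78.125
Gain = 20 log₁₀(78.125) ≈ 37.86 dB
∠H = 0.00° − 90.00° = -90.00°

37.9 dB, -90.0°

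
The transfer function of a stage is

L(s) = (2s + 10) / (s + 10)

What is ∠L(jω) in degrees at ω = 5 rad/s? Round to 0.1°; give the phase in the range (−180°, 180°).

18.4°

Substitute s = j5:
Numerator: 2(j5) + 10 = 10 + j10
Denominator: (j5) + 10 = 10 + j5
|N| = √(10² + 10²) ≈ 14.142, ∠N ≈ 45.00°
|D| = √(10² + 5²) ≈ 11.18, ∠D ≈ 26.57°
∠L = 45.00° − 26.57° = 18.43°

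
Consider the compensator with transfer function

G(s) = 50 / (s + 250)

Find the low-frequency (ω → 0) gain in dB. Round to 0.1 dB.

G(0) = 50 / (250) = 0.2
20 log₁₀(0.2) ≈ -13.98 dB

-14.0 dB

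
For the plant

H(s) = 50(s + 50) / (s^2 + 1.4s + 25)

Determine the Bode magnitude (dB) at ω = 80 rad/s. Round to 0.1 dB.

At s = jω = j80:
zero (s+50): 50 + j80 → |·| = √(50²+80²) = √8900 ≈ 94.34, ∠ = arctan(80/50) ≈ 57.99°
quadratic: (j80)² + 1.4·j80 + 25 = -6375 + j112 → |·| ≈ 6376, ∠ ≈ 178.99°
|H| = 50 · 94.34 / 6376 ≈ 0.73981
Gain = 20 log₁₀(0.73981) ≈ -2.62 dB

-2.6 dB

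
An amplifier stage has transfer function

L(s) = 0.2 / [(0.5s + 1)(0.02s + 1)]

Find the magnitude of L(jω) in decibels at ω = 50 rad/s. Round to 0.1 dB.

At ω = 50 rad/s:
pole (1 + j50·0.5) = 1 + j25 → |·| ≈ 25.02, ∠ ≈ 87.71°
pole (1 + j50·0.02) = 1 + j1 → |·| ≈ 1.4142, ∠ ≈ 45.00°
|L| = 0.2 · 1 / (25.02 · 1.4142) ≈ 0.0056524
Gain = 20 log₁₀(0.0056524) ≈ -44.96 dB

-45.0 dB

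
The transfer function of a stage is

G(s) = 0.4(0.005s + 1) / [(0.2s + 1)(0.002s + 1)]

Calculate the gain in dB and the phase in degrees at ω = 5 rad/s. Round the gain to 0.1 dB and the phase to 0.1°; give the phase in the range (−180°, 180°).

At ω = 5 rad/s:
zero (1 + j5·0.005) = 1 + j0.025 → |·| ≈ 1.0003, ∠ ≈ 1.43°
pole (1 + j5·0.2) = 1 + j1 → |·| ≈ 1.4142, ∠ ≈ 45.00°
pole (1 + j5·0.002) = 1 + j0.01 → |·| ≈ 1, ∠ ≈ 0.57°
|G| = 0.4 · 1.0003 / (1.4142 · 1) ≈ 0.28293
Gain = 20 log₁₀(0.28293) ≈ -10.97 dB
∠G = (1.43°) − (45.00° + 0.57°) = -44.14°

-11.0 dB, -44.1°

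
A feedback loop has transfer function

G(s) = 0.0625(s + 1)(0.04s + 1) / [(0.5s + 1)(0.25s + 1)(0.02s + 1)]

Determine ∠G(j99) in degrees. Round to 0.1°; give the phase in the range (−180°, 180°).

-74.5°

At ω = 99 rad/s:
zero (1 + j99·1) = 1 + j99 → |·| ≈ 99.005, ∠ ≈ 89.42°
zero (1 + j99·0.04) = 1 + j3.96 → |·| ≈ 4.0843, ∠ ≈ 75.83°
pole (1 + j99·0.5) = 1 + j49.5 → |·| ≈ 49.51, ∠ ≈ 88.84°
pole (1 + j99·0.25) = 1 + j24.75 → |·| ≈ 24.77, ∠ ≈ 87.69°
pole (1 + j99·0.02) = 1 + j1.98 → |·| ≈ 2.2182, ∠ ≈ 63.20°
∠G = (89.42° + 75.83°) − (88.84° + 87.69° + 63.20°) = -74.48°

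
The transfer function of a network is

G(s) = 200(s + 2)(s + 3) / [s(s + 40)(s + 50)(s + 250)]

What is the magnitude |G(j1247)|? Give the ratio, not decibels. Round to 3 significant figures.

At s = jω = j1247:
zero (s+2): 2 + j1247 → |·| = √(2²+1247²) = √1555013 ≈ 1247, ∠ = arctan(1247/2) ≈ 89.91°
zero (s+3): 3 + j1247 → |·| = √(3²+1247²) = √1555018 ≈ 1247, ∠ = arctan(1247/3) ≈ 89.86°
pole (s+40): 40 + j1247 → |·| = √(40²+1247²) = √1556609 ≈ 1247.6, ∠ = arctan(1247/40) ≈ 88.16°
pole (s+50): 50 + j1247 → |·| = √(50²+1247²) = √1557509 ≈ 1248, ∠ = arctan(1247/50) ≈ 87.70°
pole (s+250): 250 + j1247 → |·| = √(250²+1247²) = √1617509 ≈ 1271.8, ∠ = arctan(1247/250) ≈ 78.66°
pole at origin: |s| = 1247, ∠ = 90.00° (in denominator)
|G| = 200 · 1.555e+06 / 2.4693e+12 ≈ 0.00012595

0.000126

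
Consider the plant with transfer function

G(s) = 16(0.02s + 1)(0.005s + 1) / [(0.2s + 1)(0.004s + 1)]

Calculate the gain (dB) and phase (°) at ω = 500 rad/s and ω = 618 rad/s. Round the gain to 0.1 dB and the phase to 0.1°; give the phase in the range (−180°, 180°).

At ω = 500 rad/s:
zero (1 + j500·0.02) = 1 + j10 → |·| ≈ 10.05, ∠ ≈ 84.29°
zero (1 + j500·0.005) = 1 + j2.5 → |·| ≈ 2.6926, ∠ ≈ 68.20°
pole (1 + j500·0.2) = 1 + j100 → |·| ≈ 100, ∠ ≈ 89.43°
pole (1 + j500·0.004) = 1 + j2 → |·| ≈ 2.2361, ∠ ≈ 63.43°
|G| = 16 · 10.05 · 2.6926 / (100 · 2.2361) ≈ 1.9363
Gain = 20 log₁₀(1.9363) ≈ 5.74 dB
∠G = (84.29° + 68.20°) − (89.43° + 63.43°) = -0.37°

At ω = 618 rad/s:
zero (1 + j618·0.02) = 1 + j12.36 → |·| ≈ 12.4, ∠ ≈ 85.37°
zero (1 + j618·0.005) = 1 + j3.09 → |·| ≈ 3.2478, ∠ ≈ 72.07°
pole (1 + j618·0.2) = 1 + j123.6 → |·| ≈ 123.6, ∠ ≈ 89.54°
pole (1 + j618·0.004) = 1 + j2.472 → |·| ≈ 2.6666, ∠ ≈ 67.98°
|G| = 16 · 12.4 · 3.2478 / (123.6 · 2.6666) ≈ 1.955
Gain = 20 log₁₀(1.955) ≈ 5.82 dB
∠G = (85.37° + 72.07°) − (89.54° + 67.98°) = -0.08°

ω = 500: 5.7 dB, -0.4°; ω = 618: 5.8 dB, -0.1°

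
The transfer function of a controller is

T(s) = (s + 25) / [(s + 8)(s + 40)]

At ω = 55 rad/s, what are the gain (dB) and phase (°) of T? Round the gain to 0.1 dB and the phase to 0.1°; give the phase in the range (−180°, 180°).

-35.9 dB, -70.1°

At s = jω = j55:
zero (s+25): 25 + j55 → |·| = √(25²+55²) = √3650 ≈ 60.415, ∠ = arctan(55/25) ≈ 65.56°
pole (s+8): 8 + j55 → |·| = √(8²+55²) = √3089 ≈ 55.579, ∠ = arctan(55/8) ≈ 81.72°
pole (s+40): 40 + j55 → |·| = √(40²+55²) = √4625 ≈ 68.007, ∠ = arctan(55/40) ≈ 53.97°
|T| = 1 · 60.415 / 3779.8 ≈ 0.015984
Gain = 20 log₁₀(0.015984) ≈ -35.93 dB
∠T = 65.56° − 135.69° = -70.13°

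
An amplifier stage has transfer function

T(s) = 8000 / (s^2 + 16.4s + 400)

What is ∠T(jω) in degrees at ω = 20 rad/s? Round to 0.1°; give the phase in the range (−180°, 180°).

-90.0°

At s = jω = j20:
quadratic: (j20)² + 16.4·j20 + 400 = 0 + j328 → |·| ≈ 328, ∠ ≈ 90.00°
∠T = 0.00° − 90.00° = -90.00°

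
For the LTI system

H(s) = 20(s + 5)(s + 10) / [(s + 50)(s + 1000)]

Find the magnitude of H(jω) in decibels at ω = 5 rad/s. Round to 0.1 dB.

At s = jω = j5:
zero (s+5): 5 + j5 → |·| = √(5²+5²) = √50 ≈ 7.0711, ∠ = arctan(5/5) ≈ 45.00°
zero (s+10): 10 + j5 → |·| = √(10²+5²) = √125 ≈ 11.18, ∠ = arctan(5/10) ≈ 26.57°
pole (s+50): 50 + j5 → |·| = √(50²+5²) = √2525 ≈ 50.249, ∠ = arctan(5/50) ≈ 5.71°
pole (s+1000): 1000 + j5 → |·| = √(1000²+5²) = √1000025 ≈ 1000, ∠ = arctan(5/1000) ≈ 0.29°
|H| = 20 · 79.055 / 50249 ≈ 0.031465
Gain = 20 log₁₀(0.031465) ≈ -30.04 dB

-30.0 dB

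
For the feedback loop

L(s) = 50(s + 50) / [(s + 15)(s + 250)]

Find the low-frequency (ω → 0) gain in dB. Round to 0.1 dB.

L(0) = 50·50 / (15·250) ≈ 0.66667
20 log₁₀(0.66667) ≈ -3.52 dB

-3.5 dB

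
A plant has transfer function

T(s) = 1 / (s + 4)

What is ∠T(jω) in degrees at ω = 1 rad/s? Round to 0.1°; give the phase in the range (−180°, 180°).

Substitute s = j1:
Numerator: 1 = 1 + j0
Denominator: (j1) + 4 = 4 + j1
|N| = √(1² + 0²) ≈ 1, ∠N ≈ 0.00°
|D| = √(4² + 1²) ≈ 4.1231, ∠D ≈ 14.04°
∠T = 0.00° − 14.04° = -14.04°

-14.0°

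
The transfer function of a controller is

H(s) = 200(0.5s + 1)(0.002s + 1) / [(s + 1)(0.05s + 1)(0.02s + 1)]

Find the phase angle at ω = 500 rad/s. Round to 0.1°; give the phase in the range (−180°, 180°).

-127.1°

At ω = 500 rad/s:
zero (1 + j500·0.5) = 1 + j250 → |·| ≈ 250, ∠ ≈ 89.77°
zero (1 + j500·0.002) = 1 + j1 → |·| ≈ 1.4142, ∠ ≈ 45.00°
pole (1 + j500·1) = 1 + j500 → |·| ≈ 500, ∠ ≈ 89.89°
pole (1 + j500·0.05) = 1 + j25 → |·| ≈ 25.02, ∠ ≈ 87.71°
pole (1 + j500·0.02) = 1 + j10 → |·| ≈ 10.05, ∠ ≈ 84.29°
∠H = (89.77° + 45.00°) − (89.89° + 87.71° + 84.29°) = -127.12°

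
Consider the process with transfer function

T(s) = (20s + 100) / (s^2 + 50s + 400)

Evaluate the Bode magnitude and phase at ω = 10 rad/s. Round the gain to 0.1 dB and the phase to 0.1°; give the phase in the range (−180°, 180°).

-8.3 dB, 4.4°

Substitute s = j10:
Numerator: 20(j10) + 100 = 100 + j200
Denominator: (j10)^2 + 50(j10) + 400 = 300 + j500
|N| = √(100² + 200²) ≈ 223.61, ∠N ≈ 63.43°
|D| = √(300² + 500²) ≈ 583.1, ∠D ≈ 59.04°
|T| = 223.61 / 583.1 ≈ 0.38348
Gain = 20 log₁₀(0.38348) ≈ -8.33 dB
∠T = 63.43° − 59.04° = 4.39°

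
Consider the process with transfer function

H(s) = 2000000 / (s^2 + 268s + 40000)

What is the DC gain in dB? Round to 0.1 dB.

34.0 dB

H(0) = 2000000 / 40000 = 50
20 log₁₀(50) ≈ 33.98 dB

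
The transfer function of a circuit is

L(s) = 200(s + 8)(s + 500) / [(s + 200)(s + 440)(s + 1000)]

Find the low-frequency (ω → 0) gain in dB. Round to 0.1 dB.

L(0) = 200·8·500 / (200·440·1000) ≈ 0.0090909
20 log₁₀(0.0090909) ≈ -40.83 dB

-40.8 dB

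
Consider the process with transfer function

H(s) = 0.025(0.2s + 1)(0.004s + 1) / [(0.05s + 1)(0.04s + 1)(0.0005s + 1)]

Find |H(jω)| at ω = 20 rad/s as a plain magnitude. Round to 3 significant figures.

0.0571

At ω = 20 rad/s:
zero (1 + j20·0.2) = 1 + j4 → |·| ≈ 4.1231, ∠ ≈ 75.96°
zero (1 + j20·0.004) = 1 + j0.08 → |·| ≈ 1.0032, ∠ ≈ 4.57°
pole (1 + j20·0.05) = 1 + j1 → |·| ≈ 1.4142, ∠ ≈ 45.00°
pole (1 + j20·0.04) = 1 + j0.8 → |·| ≈ 1.2806, ∠ ≈ 38.66°
pole (1 + j20·0.0005) = 1 + j0.01 → |·| ≈ 1, ∠ ≈ 0.57°
|H| = 0.025 · 4.1231 · 1.0032 / (1.4142 · 1.2806 · 1) ≈ 0.057099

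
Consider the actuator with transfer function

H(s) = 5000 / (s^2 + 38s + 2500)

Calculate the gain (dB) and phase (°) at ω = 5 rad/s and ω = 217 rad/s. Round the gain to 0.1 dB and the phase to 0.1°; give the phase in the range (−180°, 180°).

At s = jω = j5:
quadratic: (j5)² + 38·j5 + 2500 = 2475 + j190 → |·| ≈ 2482.3, ∠ ≈ 4.39°
|H| = 5000 / 2482.3 ≈ 2.0143
Gain = 20 log₁₀(2.0143) ≈ 6.08 dB
∠H = 0.00° − 4.39° = -4.39°

At s = jω = j217:
quadratic: (j217)² + 38·j217 + 2500 = -44589 + j8246 → |·| ≈ 45345, ∠ ≈ 169.52°
|H| = 5000 / 45345 ≈ 0.11027
Gain = 20 log₁₀(0.11027) ≈ -19.15 dB
∠H = 0.00° − 169.52° = -169.52°

ω = 5: 6.1 dB, -4.4°; ω = 217: -19.2 dB, -169.5°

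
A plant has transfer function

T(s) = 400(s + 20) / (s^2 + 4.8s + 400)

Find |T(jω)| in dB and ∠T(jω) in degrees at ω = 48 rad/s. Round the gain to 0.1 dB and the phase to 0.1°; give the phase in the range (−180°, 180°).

At s = jω = j48:
zero (s+20): 20 + j48 → |·| = √(20²+48²) = √2704 ≈ 52, ∠ = arctan(48/20) ≈ 67.38°
quadratic: (j48)² + 4.8·j48 + 400 = -1904 + j230.4 → |·| ≈ 1917.9, ∠ ≈ 173.10°
|T| = 400 · 52 / 1917.9 ≈ 10.845
Gain = 20 log₁₀(10.845) ≈ 20.70 dB
∠T = 67.38° − 173.10° = -105.72°

20.7 dB, -105.7°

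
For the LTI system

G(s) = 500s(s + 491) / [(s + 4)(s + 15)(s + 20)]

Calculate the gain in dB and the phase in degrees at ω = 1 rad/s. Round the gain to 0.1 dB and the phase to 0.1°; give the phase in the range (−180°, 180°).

45.9 dB, 69.4°

At s = jω = j1:
zero (s+491): 491 + j1 → |·| = √(491²+1²) = √241082 ≈ 491, ∠ = arctan(1/491) ≈ 0.12°
zero at origin: s = j1 → |·| = 1, ∠ = 90.00°
pole (s+4): 4 + j1 → |·| = √(4²+1²) = √17 ≈ 4.1231, ∠ = arctan(1/4) ≈ 14.04°
pole (s+15): 15 + j1 → |·| = √(15²+1²) = √226 ≈ 15.033, ∠ = arctan(1/15) ≈ 3.81°
pole (s+20): 20 + j1 → |·| = √(20²+1²) = √401 ≈ 20.025, ∠ = arctan(1/20) ≈ 2.86°
|G| = 500 · 491 / 1241.2 ≈ 197.79
Gain = 20 log₁₀(197.79) ≈ 45.92 dB
∠G = 90.12° − 20.71° = 69.41°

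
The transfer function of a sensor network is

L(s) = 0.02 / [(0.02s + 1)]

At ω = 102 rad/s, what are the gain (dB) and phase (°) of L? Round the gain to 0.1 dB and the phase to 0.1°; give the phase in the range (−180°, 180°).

-41.1 dB, -63.9°

At ω = 102 rad/s:
pole (1 + j102·0.02) = 1 + j2.04 → |·| ≈ 2.2719, ∠ ≈ 63.89°
|L| = 0.02 · 1 / (2.2719) ≈ 0.0088032
Gain = 20 log₁₀(0.0088032) ≈ -41.11 dB
∠L = (0°) − (63.89°) = -63.89°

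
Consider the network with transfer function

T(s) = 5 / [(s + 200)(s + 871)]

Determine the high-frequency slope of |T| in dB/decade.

-40 dB/decade

Each pole contributes −20 dB/decade at high frequency; each zero contributes +20 dB/decade.
Net: 0 zero(s) − 2 pole(s) → -40 dB/decade.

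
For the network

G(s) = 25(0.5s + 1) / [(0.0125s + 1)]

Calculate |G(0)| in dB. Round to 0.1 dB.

28.0 dB

G(0) = 25 · 1 / 1 = 25
20 log₁₀(25) ≈ 27.96 dB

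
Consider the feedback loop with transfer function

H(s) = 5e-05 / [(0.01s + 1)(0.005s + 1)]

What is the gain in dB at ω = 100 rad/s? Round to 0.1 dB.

At ω = 100 rad/s:
pole (1 + j100·0.01) = 1 + j1 → |·| ≈ 1.4142, ∠ ≈ 45.00°
pole (1 + j100·0.005) = 1 + j0.5 → |·| ≈ 1.118, ∠ ≈ 26.57°
|H| = 5e-05 · 1 / (1.4142 · 1.118) ≈ 3.1624e-05
Gain = 20 log₁₀(3.1624e-05) ≈ -90.00 dB

-90.0 dB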